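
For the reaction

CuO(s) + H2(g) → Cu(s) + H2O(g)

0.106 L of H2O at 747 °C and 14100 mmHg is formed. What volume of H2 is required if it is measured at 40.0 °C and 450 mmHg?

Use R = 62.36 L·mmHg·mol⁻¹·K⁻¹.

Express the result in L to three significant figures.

n(H2O) = PV/RT = (14100 × 0.106) / (62.36 × 1020.15) = 0.02349 mol
n(H2) = (1/1) × 0.02349 = 0.02349 mol
V = nRT/P = 0.02349 × 62.36 × 313.15 / 450 = 1.019 L

1.02 L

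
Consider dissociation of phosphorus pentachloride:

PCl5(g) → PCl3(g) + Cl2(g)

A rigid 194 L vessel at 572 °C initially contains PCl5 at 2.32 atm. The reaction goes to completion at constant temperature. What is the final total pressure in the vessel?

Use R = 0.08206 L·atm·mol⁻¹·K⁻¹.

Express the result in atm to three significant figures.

Rigid vessel, constant T ⇒ P scales with total gas moles (1 → 2).
P_final = (2/1) × 2.32 = 4.640 atm

4.64 atm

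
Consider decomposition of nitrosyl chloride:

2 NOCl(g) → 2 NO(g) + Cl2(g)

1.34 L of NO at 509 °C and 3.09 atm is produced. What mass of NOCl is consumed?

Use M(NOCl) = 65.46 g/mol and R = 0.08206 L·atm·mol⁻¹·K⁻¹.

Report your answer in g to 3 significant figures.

4.22 g

n(NO) = PV/RT = (3.09 × 1.34) / (0.08206 × 782.15) = 0.06451 mol
n(NOCl) = (2/2) × 0.06451 = 0.06451 mol
m(NOCl) = 0.06451 × 65.46 = 4.223 g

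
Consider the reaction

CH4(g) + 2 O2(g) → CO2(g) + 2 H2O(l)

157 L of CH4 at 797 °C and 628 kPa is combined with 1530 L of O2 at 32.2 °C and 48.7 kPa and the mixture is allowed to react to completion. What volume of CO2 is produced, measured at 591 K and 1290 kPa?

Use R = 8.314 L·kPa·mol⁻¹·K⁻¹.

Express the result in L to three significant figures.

n(CH4) = PV/RT = (628 × 157) / (8.314 × 1070.15) = 11.08 mol
n(O2) = PV/RT = (48.7 × 1530) / (8.314 × 305.35) = 29.35 mol
For 11.08 mol CH4, stoichiometry requires (2/1) × 11.08 = 22.16 mol O2; 29.35 mol is available, so CH4 is limiting.
n(CO2) = (1/1) × 11.08 = 11.08 mol
V(CO2) = nRT/P = 11.08 × 8.314 × 591 / 1290 = 42.20 L

42.2 L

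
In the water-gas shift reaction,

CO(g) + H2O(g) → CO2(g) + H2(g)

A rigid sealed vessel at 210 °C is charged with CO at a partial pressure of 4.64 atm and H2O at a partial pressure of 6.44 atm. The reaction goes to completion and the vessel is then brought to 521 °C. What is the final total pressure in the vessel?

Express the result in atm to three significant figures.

18.2 atm

At constant V, partial pressures at 210 °C are proportional to moles, so apply stoichiometry directly to pressures.
P(H2O) required for 4.64 atm of CO = (1/1) × 4.64 = 4.640 atm; available 6.44 atm, so CO is limiting.
P(H2O) remaining = 6.44 − (1/1) × 4.64 = 1.800 atm
P(gaseous products) = (1+1)/1 × 4.64 = 9.280 atm
P_total at 210 °C = 1.800 + 9.280 = 11.08 atm
Scaling to 521 °C: P = 11.08 × 794.15/483.15 = 18.21 atm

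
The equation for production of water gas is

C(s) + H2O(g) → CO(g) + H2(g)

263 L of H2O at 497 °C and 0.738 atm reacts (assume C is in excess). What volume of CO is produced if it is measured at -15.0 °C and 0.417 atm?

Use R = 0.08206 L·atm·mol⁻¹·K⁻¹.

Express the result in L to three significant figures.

n(H2O) = PV/RT = (0.738 × 263) / (0.08206 × 770.15) = 3.071 mol
n(CO) = (1/1) × 3.071 = 3.071 mol
V = nRT/P = 3.071 × 0.08206 × 258.15 / 0.417 = 156.0 L

156 L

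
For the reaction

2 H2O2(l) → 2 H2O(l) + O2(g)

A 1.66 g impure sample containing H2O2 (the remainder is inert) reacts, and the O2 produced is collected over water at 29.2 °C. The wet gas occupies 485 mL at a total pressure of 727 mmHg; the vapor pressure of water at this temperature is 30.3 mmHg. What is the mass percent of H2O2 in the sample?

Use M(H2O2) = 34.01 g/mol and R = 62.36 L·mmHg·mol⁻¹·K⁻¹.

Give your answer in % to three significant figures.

P(O2) = 727 − 30.3 = 696.7 mmHg
n(O2) = PV/RT = (696.7 × 0.4850) / (62.36 × 302.35) = 0.01792 mol
n(H2O2) = (2/1) × 0.01792 = 0.03584 mol
m(H2O2) = 0.03584 × 34.01 = 1.219 g
%H2O2 = 1.219 / 1.66 × 100 = 73.43%

73.4 %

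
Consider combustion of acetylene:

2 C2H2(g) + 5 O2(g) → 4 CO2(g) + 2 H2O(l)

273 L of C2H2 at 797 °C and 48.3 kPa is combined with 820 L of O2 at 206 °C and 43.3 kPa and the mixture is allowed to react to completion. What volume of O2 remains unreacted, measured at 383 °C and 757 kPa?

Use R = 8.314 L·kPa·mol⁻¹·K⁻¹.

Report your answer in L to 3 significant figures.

n(C2H2) = PV/RT = (48.3 × 273) / (8.314 × 1070.15) = 1.482 mol
n(O2) = PV/RT = (43.3 × 820) / (8.314 × 479.15) = 8.913 mol
For 1.482 mol C2H2, stoichiometry requires (5/2) × 1.482 = 3.705 mol O2; 8.913 mol is available, so C2H2 is limiting.
n(O2) consumed = (5/2) × 1.482 = 3.705 mol; remaining = 8.913 − 3.705 = 5.208 mol
V(O2) = nRT/P = 5.208 × 8.314 × 656.15 / 757 = 37.53 L

37.5 L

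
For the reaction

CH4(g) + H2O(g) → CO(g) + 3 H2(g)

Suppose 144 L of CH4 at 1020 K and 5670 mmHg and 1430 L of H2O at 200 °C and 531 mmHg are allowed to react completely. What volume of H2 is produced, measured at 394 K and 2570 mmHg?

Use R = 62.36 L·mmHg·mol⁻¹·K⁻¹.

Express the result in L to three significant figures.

368 L

n(CH4) = PV/RT = (5670 × 144) / (62.36 × 1020) = 12.84 mol
n(H2O) = PV/RT = (531 × 1430) / (62.36 × 473.15) = 25.74 mol
For 12.84 mol CH4, stoichiometry requires (1/1) × 12.84 = 12.84 mol H2O; 25.74 mol is available, so CH4 is limiting.
n(H2) = (3/1) × 12.84 = 38.52 mol
V(H2) = nRT/P = 38.52 × 62.36 × 394 / 2570 = 368.3 L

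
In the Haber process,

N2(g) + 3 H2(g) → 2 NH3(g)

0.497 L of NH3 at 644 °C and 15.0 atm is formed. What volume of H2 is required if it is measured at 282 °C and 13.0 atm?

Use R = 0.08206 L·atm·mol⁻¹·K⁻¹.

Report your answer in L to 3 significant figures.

n(NH3) = PV/RT = (15.0 × 0.497) / (0.08206 × 917.15) = 0.09905 mol
n(H2) = (3/2) × 0.09905 = 0.1486 mol
V = nRT/P = 0.1486 × 0.08206 × 555.15 / 13.0 = 0.5207 L

0.521 L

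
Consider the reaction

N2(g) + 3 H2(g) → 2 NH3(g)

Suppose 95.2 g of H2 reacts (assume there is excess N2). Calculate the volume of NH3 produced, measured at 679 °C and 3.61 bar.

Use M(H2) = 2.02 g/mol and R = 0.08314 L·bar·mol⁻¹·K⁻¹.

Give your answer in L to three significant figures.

689 L

n(H2) = 95.20 / 2.02 = 47.13 mol
n(NH3) = (2/3) × 47.13 = 31.42 mol
V = nRT/P = 31.42 × 0.08314 × 952.15 / 3.61 = 689.0 L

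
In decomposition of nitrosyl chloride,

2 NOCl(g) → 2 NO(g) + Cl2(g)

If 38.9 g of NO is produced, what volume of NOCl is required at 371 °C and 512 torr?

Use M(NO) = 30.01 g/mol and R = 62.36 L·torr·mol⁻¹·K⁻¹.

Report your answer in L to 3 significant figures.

102 L

n(NO) = 38.90 / 30.01 = 1.296 mol
n(NOCl) = (2/2) × 1.296 = 1.296 mol
V = nRT/P = 1.296 × 62.36 × 644.15 / 512 = 101.7 L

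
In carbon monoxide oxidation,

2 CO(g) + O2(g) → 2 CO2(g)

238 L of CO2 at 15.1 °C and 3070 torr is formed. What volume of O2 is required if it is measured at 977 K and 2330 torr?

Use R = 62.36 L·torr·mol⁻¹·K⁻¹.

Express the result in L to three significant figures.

n(CO2) = PV/RT = (3070 × 238) / (62.36 × 288.25) = 40.65 mol
n(O2) = (1/2) × 40.65 = 20.32 mol
V = nRT/P = 20.32 × 62.36 × 977 / 2330 = 531.3 L

531 L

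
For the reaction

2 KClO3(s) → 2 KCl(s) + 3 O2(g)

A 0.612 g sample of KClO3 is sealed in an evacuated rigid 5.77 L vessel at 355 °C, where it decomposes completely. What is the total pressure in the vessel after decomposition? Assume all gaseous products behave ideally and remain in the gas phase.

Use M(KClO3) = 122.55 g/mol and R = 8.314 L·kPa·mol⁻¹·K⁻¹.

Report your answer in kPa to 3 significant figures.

n(KClO3) = 0.612 / 122.55 = 0.004994 mol
n(gas produced) = (3/2) × 0.004994 = 0.007491 mol
P = nRT/V = 0.007491 × 8.314 × 628.15 / 5.77 = 6.780 kPa

6.78 kPa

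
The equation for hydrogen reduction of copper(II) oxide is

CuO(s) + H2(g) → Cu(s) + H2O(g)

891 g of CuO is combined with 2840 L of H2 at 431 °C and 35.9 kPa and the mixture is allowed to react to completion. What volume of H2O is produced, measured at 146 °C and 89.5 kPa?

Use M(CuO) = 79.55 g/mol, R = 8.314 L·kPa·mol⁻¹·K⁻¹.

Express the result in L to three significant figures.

436 L

n(CuO) = 891 / 79.55 = 11.20 mol
n(H2) = PV/RT = (35.9 × 2840) / (8.314 × 704.15) = 17.42 mol
For 11.20 mol CuO, stoichiometry requires (1/1) × 11.20 = 11.20 mol H2; 17.42 mol is available, so CuO is limiting.
n(H2O) = (1/1) × 11.20 = 11.20 mol
V(H2O) = nRT/P = 11.20 × 8.314 × 419.15 / 89.5 = 436.1 L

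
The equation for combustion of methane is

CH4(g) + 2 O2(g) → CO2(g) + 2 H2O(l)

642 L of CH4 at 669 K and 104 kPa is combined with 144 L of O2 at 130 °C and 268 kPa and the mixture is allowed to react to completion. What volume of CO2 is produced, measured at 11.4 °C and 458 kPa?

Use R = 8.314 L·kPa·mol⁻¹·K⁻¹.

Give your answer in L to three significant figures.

n(CH4) = PV/RT = (104 × 642) / (8.314 × 669) = 12.00 mol
n(O2) = PV/RT = (268 × 144) / (8.314 × 403.15) = 11.51 mol
For 12.00 mol CH4, stoichiometry requires (2/1) × 12.00 = 24.00 mol O2; 11.51 mol is available, so O2 is limiting.
n(CO2) = (1/2) × 11.51 = 5.755 mol
V(CO2) = nRT/P = 5.755 × 8.314 × 284.55 / 458 = 29.73 L

29.7 L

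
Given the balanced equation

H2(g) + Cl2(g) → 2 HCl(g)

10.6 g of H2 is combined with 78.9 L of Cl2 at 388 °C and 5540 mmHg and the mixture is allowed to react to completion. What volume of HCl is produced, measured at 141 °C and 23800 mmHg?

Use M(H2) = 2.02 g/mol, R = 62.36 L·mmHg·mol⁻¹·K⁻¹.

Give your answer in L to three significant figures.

11.4 L

n(H2) = 10.6 / 2.02 = 5.248 mol
n(Cl2) = PV/RT = (5540 × 78.9) / (62.36 × 661.15) = 10.60 mol
For 5.248 mol H2, stoichiometry requires (1/1) × 5.248 = 5.248 mol Cl2; 10.60 mol is available, so H2 is limiting.
n(HCl) = (2/1) × 5.248 = 10.50 mol
V(HCl) = nRT/P = 10.50 × 62.36 × 414.15 / 23800 = 11.39 L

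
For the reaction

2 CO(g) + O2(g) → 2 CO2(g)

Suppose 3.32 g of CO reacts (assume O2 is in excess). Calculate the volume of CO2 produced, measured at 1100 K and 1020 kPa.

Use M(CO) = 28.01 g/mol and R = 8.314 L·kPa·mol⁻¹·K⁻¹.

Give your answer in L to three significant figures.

n(CO) = 3.320 / 28.01 = 0.1185 mol
n(CO2) = (2/2) × 0.1185 = 0.1185 mol
V = nRT/P = 0.1185 × 8.314 × 1100 / 1020 = 1.062 L

1.06 L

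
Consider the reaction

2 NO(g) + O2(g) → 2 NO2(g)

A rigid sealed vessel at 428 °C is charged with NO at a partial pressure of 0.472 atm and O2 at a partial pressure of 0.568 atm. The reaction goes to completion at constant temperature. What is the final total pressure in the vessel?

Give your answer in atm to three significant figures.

At constant V, partial pressures at 428 °C are proportional to moles, so apply stoichiometry directly to pressures.
P(O2) required for 0.472 atm of NO = (1/2) × 0.472 = 0.2360 atm; available 0.568 atm, so NO is limiting.
P(O2) remaining = 0.568 − (1/2) × 0.472 = 0.3320 atm
P(gaseous products) = (2)/2 × 0.472 = 0.4720 atm
P_total at 428 °C = 0.3320 + 0.4720 = 0.8040 atm

0.804 atm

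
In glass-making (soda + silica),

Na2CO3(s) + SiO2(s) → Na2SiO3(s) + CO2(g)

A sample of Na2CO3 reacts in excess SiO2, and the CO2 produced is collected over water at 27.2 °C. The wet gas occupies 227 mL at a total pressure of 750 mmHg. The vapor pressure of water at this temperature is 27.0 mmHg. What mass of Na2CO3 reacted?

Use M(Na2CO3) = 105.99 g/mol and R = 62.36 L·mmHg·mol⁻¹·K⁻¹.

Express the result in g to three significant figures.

0.929 g

P(CO2) = 750 − 27.0 = 723.0 mmHg
n(CO2) = PV/RT = (723.0 × 0.2270) / (62.36 × 300.35) = 0.008763 mol
n(Na2CO3) = (1/1) × 0.008763 = 0.008763 mol
m(Na2CO3) = 0.008763 × 105.99 = 0.9288 g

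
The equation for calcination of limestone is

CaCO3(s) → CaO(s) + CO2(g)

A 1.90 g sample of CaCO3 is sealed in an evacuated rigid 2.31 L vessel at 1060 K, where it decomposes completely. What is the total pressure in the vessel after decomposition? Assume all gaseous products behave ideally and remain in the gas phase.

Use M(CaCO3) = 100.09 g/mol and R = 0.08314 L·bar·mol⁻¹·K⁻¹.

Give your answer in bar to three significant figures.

0.724 bar

n(CaCO3) = 1.90 / 100.09 = 0.01898 mol
n(gas produced) = (1/1) × 0.01898 = 0.01898 mol
P = nRT/V = 0.01898 × 0.08314 × 1060 / 2.31 = 0.7241 bar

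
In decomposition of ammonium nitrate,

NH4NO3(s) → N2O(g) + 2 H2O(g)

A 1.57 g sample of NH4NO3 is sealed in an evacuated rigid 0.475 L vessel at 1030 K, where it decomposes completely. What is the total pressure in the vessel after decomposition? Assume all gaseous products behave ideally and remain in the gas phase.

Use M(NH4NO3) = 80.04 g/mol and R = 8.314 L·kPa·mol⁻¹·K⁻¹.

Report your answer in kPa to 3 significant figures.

1060 kPa

n(NH4NO3) = 1.57 / 80.04 = 0.01962 mol
n(gas produced) = (3/1) × 0.01962 = 0.05886 mol
P = nRT/V = 0.05886 × 8.314 × 1030 / 0.475 = 1061 kPa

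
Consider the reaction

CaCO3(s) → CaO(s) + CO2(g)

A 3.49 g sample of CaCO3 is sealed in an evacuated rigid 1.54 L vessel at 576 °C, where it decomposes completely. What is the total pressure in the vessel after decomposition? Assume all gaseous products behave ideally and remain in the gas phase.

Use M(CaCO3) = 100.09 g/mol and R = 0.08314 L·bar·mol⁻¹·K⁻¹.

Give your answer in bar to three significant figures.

1.60 bar

n(CaCO3) = 3.49 / 100.09 = 0.03487 mol
n(gas produced) = (1/1) × 0.03487 = 0.03487 mol
P = nRT/V = 0.03487 × 0.08314 × 849.15 / 1.54 = 1.599 bar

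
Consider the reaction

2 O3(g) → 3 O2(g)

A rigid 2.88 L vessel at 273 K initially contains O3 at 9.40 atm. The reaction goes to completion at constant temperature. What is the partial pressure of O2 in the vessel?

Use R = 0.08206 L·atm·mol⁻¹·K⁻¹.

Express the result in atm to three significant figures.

n(O3)₀ = PV/RT = (9.40 × 2.88) / (0.08206 × 273) = 1.208 mol
n(O2) = (3/2) × 1.208 = 1.812 mol
P(O2) = nRT/V = 1.812 × 0.08206 × 273 / 2.88 = 14.09 atm

14.1 atm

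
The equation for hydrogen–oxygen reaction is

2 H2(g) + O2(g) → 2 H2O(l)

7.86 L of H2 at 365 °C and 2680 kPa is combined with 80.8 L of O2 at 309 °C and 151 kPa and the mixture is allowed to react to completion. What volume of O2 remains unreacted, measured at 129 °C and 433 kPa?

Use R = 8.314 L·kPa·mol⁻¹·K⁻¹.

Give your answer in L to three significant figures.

4.14 L

n(H2) = PV/RT = (2680 × 7.86) / (8.314 × 638.15) = 3.970 mol
n(O2) = PV/RT = (151 × 80.8) / (8.314 × 582.15) = 2.521 mol
For 3.970 mol H2, stoichiometry requires (1/2) × 3.970 = 1.985 mol O2; 2.521 mol is available, so H2 is limiting.
n(O2) consumed = (1/2) × 3.970 = 1.985 mol; remaining = 2.521 − 1.985 = 0.5360 mol
V(O2) = nRT/P = 0.5360 × 8.314 × 402.15 / 433 = 4.139 L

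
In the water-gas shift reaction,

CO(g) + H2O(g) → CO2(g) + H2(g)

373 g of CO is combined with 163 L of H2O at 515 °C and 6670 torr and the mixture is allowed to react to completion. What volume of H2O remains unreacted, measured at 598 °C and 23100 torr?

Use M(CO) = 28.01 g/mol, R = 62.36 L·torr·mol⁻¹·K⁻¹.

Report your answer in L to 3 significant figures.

n(CO) = 373 / 28.01 = 13.32 mol
n(H2O) = PV/RT = (6670 × 163) / (62.36 × 788.15) = 22.12 mol
For 13.32 mol CO, stoichiometry requires (1/1) × 13.32 = 13.32 mol H2O; 22.12 mol is available, so CO is limiting.
n(H2O) consumed = (1/1) × 13.32 = 13.32 mol; remaining = 22.12 − 13.32 = 8.800 mol
V(H2O) = nRT/P = 8.800 × 62.36 × 871.15 / 23100 = 20.70 L

20.7 L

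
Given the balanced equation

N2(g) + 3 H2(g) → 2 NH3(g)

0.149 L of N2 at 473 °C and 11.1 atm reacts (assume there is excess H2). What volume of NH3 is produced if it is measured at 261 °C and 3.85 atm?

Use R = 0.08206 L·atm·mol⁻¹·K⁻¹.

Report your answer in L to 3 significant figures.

n(N2) = PV/RT = (11.1 × 0.149) / (0.08206 × 746.15) = 0.02701 mol
n(NH3) = (2/1) × 0.02701 = 0.05402 mol
V = nRT/P = 0.05402 × 0.08206 × 534.15 / 3.85 = 0.6150 L

0.615 L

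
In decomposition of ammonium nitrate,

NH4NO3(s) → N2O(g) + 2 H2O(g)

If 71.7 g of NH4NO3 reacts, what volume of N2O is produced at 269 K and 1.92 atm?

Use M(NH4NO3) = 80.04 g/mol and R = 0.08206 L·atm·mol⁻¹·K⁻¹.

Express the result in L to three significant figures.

n(NH4NO3) = 71.70 / 80.04 = 0.8958 mol
n(N2O) = (1/1) × 0.8958 = 0.8958 mol
V = nRT/P = 0.8958 × 0.08206 × 269 / 1.92 = 10.30 L

10.3 L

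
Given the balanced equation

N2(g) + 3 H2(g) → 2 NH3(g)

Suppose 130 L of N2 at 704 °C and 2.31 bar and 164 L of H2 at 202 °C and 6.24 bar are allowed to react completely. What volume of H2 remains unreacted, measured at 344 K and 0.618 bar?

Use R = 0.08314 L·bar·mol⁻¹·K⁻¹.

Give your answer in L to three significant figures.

686 L

n(N2) = PV/RT = (2.31 × 130) / (0.08314 × 977.15) = 3.696 mol
n(H2) = PV/RT = (6.24 × 164) / (0.08314 × 475.15) = 25.91 mol
For 3.696 mol N2, stoichiometry requires (3/1) × 3.696 = 11.09 mol H2; 25.91 mol is available, so N2 is limiting.
n(H2) consumed = (3/1) × 3.696 = 11.09 mol; remaining = 25.91 − 11.09 = 14.82 mol
V(H2) = nRT/P = 14.82 × 0.08314 × 344 / 0.618 = 685.8 L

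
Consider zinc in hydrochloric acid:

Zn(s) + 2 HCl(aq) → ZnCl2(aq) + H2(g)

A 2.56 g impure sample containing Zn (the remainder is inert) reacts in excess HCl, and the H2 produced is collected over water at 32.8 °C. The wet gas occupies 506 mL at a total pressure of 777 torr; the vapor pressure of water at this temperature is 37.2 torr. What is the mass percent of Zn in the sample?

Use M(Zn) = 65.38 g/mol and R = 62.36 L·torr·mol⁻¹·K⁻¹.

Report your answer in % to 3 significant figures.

P(H2) = 777 − 37.2 = 739.8 torr
n(H2) = PV/RT = (739.8 × 0.5060) / (62.36 × 305.95) = 0.01962 mol
n(Zn) = (1/1) × 0.01962 = 0.01962 mol
m(Zn) = 0.01962 × 65.38 = 1.283 g
%Zn = 1.283 / 2.56 × 100 = 50.12%

50.1 %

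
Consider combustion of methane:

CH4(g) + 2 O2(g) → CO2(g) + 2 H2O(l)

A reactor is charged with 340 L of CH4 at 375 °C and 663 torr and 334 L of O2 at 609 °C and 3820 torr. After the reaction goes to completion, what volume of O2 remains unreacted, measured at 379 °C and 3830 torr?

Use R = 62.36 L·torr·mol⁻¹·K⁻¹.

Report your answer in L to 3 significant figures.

n(CH4) = PV/RT = (663 × 340) / (62.36 × 648.15) = 5.577 mol
n(O2) = PV/RT = (3820 × 334) / (62.36 × 882.15) = 23.19 mol
For 5.577 mol CH4, stoichiometry requires (2/1) × 5.577 = 11.15 mol O2; 23.19 mol is available, so CH4 is limiting.
n(O2) consumed = (2/1) × 5.577 = 11.15 mol; remaining = 23.19 − 11.15 = 12.04 mol
V(O2) = nRT/P = 12.04 × 62.36 × 652.15 / 3830 = 127.8 L

128 L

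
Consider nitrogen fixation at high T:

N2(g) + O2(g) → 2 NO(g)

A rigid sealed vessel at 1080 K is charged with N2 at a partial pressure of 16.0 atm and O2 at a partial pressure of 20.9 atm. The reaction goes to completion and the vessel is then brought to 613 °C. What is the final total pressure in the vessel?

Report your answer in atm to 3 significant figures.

30.3 atm

Because the vessel is rigid and T is held at 1080 K, work the stoichiometry in partial pressures (P_i = n_iRT/V).
P(O2) required for 16.0 atm of N2 = (1/1) × 16.0 = 16.00 atm; available 20.9 atm, so N2 is limiting.
P(O2) remaining = 20.9 − (1/1) × 16.0 = 4.900 atm
P(gaseous products) = (2)/1 × 16.0 = 32.00 atm
P_total at 1080 K = 4.900 + 32.00 = 36.90 atm
Scaling to 613 °C: P = 36.90 × 886.15/1080 = 30.28 atm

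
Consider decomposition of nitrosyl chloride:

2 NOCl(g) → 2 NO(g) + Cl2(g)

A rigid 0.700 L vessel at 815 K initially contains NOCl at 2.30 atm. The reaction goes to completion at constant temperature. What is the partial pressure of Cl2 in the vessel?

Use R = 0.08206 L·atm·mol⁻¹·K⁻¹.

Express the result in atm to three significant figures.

1.15 atm

n(NOCl)₀ = PV/RT = (2.30 × 0.700) / (0.08206 × 815) = 0.02407 mol
n(Cl2) = (1/2) × 0.02407 = 0.01204 mol
P(Cl2) = nRT/V = 0.01204 × 0.08206 × 815 / 0.700 = 1.150 atm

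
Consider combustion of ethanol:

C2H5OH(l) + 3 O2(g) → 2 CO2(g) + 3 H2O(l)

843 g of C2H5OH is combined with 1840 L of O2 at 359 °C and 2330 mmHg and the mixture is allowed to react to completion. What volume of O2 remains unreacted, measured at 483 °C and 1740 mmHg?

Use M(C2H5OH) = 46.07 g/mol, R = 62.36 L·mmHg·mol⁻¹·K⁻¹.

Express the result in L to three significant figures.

1460 L

n(C2H5OH) = 843 / 46.07 = 18.30 mol
n(O2) = PV/RT = (2330 × 1840) / (62.36 × 632.15) = 108.8 mol
For 18.30 mol C2H5OH, stoichiometry requires (3/1) × 18.30 = 54.90 mol O2; 108.8 mol is available, so C2H5OH is limiting.
n(O2) consumed = (3/1) × 18.30 = 54.90 mol; remaining = 108.8 − 54.90 = 53.90 mol
V(O2) = nRT/P = 53.90 × 62.36 × 756.15 / 1740 = 1461 L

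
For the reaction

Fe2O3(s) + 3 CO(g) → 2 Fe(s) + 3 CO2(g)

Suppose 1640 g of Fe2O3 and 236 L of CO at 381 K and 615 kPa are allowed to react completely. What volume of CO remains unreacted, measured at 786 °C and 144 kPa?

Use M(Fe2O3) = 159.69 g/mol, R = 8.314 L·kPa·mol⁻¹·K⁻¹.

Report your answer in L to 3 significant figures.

n(Fe2O3) = 1640 / 159.69 = 10.27 mol
n(CO) = PV/RT = (615 × 236) / (8.314 × 381) = 45.82 mol
For 10.27 mol Fe2O3, stoichiometry requires (3/1) × 10.27 = 30.81 mol CO; 45.82 mol is available, so Fe2O3 is limiting.
n(CO) consumed = (3/1) × 10.27 = 30.81 mol; remaining = 45.82 − 30.81 = 15.01 mol
V(CO) = nRT/P = 15.01 × 8.314 × 1059.15 / 144 = 917.9 L

918 L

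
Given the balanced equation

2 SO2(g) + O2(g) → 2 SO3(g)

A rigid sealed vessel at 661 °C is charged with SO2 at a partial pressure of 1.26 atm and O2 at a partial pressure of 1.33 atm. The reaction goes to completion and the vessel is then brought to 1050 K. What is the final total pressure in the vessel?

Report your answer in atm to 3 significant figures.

Because the vessel is rigid and T is held at 661 °C, work the stoichiometry in partial pressures (P_i = n_iRT/V).
P(O2) required for 1.26 atm of SO2 = (1/2) × 1.26 = 0.6300 atm; available 1.33 atm, so SO2 is limiting.
P(O2) remaining = 1.33 − (1/2) × 1.26 = 0.7000 atm
P(gaseous products) = (2)/2 × 1.26 = 1.260 atm
P_total at 661 °C = 0.7000 + 1.260 = 1.960 atm
Scaling to 1050 K: P = 1.960 × 1050/934.15 = 2.203 atm

2.20 atm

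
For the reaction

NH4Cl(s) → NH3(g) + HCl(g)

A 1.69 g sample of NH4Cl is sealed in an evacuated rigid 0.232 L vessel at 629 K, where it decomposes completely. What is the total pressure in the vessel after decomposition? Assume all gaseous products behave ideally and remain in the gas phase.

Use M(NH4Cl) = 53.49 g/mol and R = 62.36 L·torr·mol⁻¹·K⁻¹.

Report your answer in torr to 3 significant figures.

n(NH4Cl) = 1.69 / 53.49 = 0.03159 mol
n(gas produced) = (2/1) × 0.03159 = 0.06318 mol
P = nRT/V = 0.06318 × 62.36 × 629 / 0.232 = 10680 torr

10700 torr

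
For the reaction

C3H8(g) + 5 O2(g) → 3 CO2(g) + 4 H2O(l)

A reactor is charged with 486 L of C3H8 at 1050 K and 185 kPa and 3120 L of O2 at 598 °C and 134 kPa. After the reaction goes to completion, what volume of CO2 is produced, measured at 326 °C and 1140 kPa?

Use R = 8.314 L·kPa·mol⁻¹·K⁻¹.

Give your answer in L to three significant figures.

n(C3H8) = PV/RT = (185 × 486) / (8.314 × 1050) = 10.30 mol
n(O2) = PV/RT = (134 × 3120) / (8.314 × 871.15) = 57.72 mol
For 10.30 mol C3H8, stoichiometry requires (5/1) × 10.30 = 51.50 mol O2; 57.72 mol is available, so C3H8 is limiting.
n(CO2) = (3/1) × 10.30 = 30.90 mol
V(CO2) = nRT/P = 30.90 × 8.314 × 599.15 / 1140 = 135.0 L

135 L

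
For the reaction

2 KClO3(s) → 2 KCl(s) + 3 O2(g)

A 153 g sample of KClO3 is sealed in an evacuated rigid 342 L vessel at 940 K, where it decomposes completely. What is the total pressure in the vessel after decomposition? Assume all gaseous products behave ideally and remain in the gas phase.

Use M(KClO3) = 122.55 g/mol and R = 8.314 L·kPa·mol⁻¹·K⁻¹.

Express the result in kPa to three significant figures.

42.8 kPa

n(KClO3) = 153 / 122.55 = 1.248 mol
n(gas produced) = (3/2) × 1.248 = 1.872 mol
P = nRT/V = 1.872 × 8.314 × 940 / 342 = 42.78 kPa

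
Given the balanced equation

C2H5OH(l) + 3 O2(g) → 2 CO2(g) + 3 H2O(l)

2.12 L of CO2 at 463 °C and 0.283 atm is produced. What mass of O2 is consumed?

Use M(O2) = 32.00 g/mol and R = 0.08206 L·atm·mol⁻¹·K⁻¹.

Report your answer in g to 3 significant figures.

n(CO2) = PV/RT = (0.283 × 2.12) / (0.08206 × 736.15) = 0.009932 mol
n(O2) = (3/2) × 0.009932 = 0.01490 mol
m(O2) = 0.01490 × 32.00 = 0.4768 g

0.477 g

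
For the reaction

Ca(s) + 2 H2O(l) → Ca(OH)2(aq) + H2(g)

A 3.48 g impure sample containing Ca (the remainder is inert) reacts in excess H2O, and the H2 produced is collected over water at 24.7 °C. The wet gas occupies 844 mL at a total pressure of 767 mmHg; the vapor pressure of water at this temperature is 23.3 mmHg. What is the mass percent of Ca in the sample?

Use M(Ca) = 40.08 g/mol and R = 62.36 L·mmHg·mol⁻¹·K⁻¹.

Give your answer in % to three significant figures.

38.9 %

P(H2) = 767 − 23.3 = 743.7 mmHg
n(H2) = PV/RT = (743.7 × 0.8440) / (62.36 × 297.85) = 0.03379 mol
n(Ca) = (1/1) × 0.03379 = 0.03379 mol
m(Ca) = 0.03379 × 40.08 = 1.354 g
%Ca = 1.354 / 3.48 × 100 = 38.91%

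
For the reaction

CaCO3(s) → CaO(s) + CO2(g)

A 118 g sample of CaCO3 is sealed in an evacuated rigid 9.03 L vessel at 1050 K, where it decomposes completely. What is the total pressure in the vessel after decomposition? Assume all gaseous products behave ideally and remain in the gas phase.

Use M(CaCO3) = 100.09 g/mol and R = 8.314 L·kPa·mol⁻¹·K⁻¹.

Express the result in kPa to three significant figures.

1140 kPa

n(CaCO3) = 118 / 100.09 = 1.179 mol
n(gas produced) = (1/1) × 1.179 = 1.179 mol
P = nRT/V = 1.179 × 8.314 × 1050 / 9.03 = 1140 kPa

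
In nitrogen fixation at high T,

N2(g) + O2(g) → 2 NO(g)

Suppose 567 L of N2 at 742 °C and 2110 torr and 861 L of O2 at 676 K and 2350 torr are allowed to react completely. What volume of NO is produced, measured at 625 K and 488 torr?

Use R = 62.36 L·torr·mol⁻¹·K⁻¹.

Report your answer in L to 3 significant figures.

n(N2) = PV/RT = (2110 × 567) / (62.36 × 1015.15) = 18.90 mol
n(O2) = PV/RT = (2350 × 861) / (62.36 × 676) = 48.00 mol
For 18.90 mol N2, stoichiometry requires (1/1) × 18.90 = 18.90 mol O2; 48.00 mol is available, so N2 is limiting.
n(NO) = (2/1) × 18.90 = 37.80 mol
V(NO) = nRT/P = 37.80 × 62.36 × 625 / 488 = 3019 L

3020 L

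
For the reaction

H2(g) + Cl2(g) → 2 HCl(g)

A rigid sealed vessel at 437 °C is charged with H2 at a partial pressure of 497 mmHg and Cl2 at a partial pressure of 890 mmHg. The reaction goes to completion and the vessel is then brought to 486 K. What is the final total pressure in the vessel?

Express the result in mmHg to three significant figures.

949 mmHg

At constant V, partial pressures at 437 °C are proportional to moles, so apply stoichiometry directly to pressures.
P(Cl2) required for 497 mmHg of H2 = (1/1) × 497 = 497.0 mmHg; available 890 mmHg, so H2 is limiting.
P(Cl2) remaining = 890 − (1/1) × 497 = 393.0 mmHg
P(gaseous products) = (2)/1 × 497 = 994.0 mmHg
P_total at 437 °C = 393.0 + 994.0 = 1387 mmHg
Scaling to 486 K: P = 1387 × 486/710.15 = 949.2 mmHg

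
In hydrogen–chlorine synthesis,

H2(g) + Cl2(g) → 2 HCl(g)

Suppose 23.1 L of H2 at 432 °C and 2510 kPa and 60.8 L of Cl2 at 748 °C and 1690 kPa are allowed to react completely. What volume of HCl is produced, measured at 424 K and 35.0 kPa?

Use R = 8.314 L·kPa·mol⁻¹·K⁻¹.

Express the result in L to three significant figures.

n(H2) = PV/RT = (2510 × 23.1) / (8.314 × 705.15) = 9.890 mol
n(Cl2) = PV/RT = (1690 × 60.8) / (8.314 × 1021.15) = 12.10 mol
For 9.890 mol H2, stoichiometry requires (1/1) × 9.890 = 9.890 mol Cl2; 12.10 mol is available, so H2 is limiting.
n(HCl) = (2/1) × 9.890 = 19.78 mol
V(HCl) = nRT/P = 19.78 × 8.314 × 424 / 35.0 = 1992 L

1990 L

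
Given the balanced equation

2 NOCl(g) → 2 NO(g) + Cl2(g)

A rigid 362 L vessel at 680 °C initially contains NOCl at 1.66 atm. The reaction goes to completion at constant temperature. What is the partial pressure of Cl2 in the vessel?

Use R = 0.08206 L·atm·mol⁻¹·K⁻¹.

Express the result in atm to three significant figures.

n(NOCl)₀ = PV/RT = (1.66 × 362) / (0.08206 × 953.15) = 7.683 mol
n(Cl2) = (1/2) × 7.683 = 3.841 mol
P(Cl2) = nRT/V = 3.841 × 0.08206 × 953.15 / 362 = 0.8299 atm

0.830 atm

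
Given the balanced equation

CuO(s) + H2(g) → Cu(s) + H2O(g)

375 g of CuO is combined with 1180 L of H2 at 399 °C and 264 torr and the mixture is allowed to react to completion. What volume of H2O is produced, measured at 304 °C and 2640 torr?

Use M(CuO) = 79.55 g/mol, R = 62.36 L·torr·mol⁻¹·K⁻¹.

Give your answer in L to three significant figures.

64.3 L

n(CuO) = 375 / 79.55 = 4.714 mol
n(H2) = PV/RT = (264 × 1180) / (62.36 × 672.15) = 7.432 mol
For 4.714 mol CuO, stoichiometry requires (1/1) × 4.714 = 4.714 mol H2; 7.432 mol is available, so CuO is limiting.
n(H2O) = (1/1) × 4.714 = 4.714 mol
V(H2O) = nRT/P = 4.714 × 62.36 × 577.15 / 2640 = 64.27 L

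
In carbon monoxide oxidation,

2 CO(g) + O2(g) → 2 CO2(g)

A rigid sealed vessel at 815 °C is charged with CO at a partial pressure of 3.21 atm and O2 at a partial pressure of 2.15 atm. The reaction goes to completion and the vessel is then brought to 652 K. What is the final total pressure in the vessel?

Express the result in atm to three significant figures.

With V and T fixed, P_i ∝ n_i, so the mole ratios apply directly to partial pressures at 815 °C.
P(O2) required for 3.21 atm of CO = (1/2) × 3.21 = 1.605 atm; available 2.15 atm, so CO is limiting.
P(O2) remaining = 2.15 − (1/2) × 3.21 = 0.5450 atm
P(gaseous products) = (2)/2 × 3.21 = 3.210 atm
P_total at 815 °C = 0.5450 + 3.210 = 3.755 atm
Scaling to 652 K: P = 3.755 × 652/1088.15 = 2.250 atm

2.25 atm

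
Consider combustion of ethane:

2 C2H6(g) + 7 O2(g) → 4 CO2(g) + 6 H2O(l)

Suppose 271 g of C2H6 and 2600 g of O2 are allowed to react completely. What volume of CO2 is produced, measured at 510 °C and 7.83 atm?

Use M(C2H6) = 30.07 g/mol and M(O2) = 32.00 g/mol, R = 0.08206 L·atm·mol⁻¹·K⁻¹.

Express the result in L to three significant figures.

148 L

n(C2H6) = 271 / 30.07 = 9.012 mol
n(O2) = 2600 / 32.00 = 81.25 mol
For 9.012 mol C2H6, stoichiometry requires (7/2) × 9.012 = 31.54 mol O2; 81.25 mol is available, so C2H6 is limiting.
n(CO2) = (4/2) × 9.012 = 18.02 mol
V(CO2) = nRT/P = 18.02 × 0.08206 × 783.15 / 7.83 = 147.9 L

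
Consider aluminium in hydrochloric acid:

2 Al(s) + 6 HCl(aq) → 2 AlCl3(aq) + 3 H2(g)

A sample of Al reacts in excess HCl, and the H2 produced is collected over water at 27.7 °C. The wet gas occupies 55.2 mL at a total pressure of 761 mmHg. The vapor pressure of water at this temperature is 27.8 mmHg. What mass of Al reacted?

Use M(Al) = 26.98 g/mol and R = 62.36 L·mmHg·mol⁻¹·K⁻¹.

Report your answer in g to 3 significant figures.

P(H2) = 761 − 27.8 = 733.2 mmHg
n(H2) = PV/RT = (733.2 × 0.05520) / (62.36 × 300.85) = 0.002157 mol
n(Al) = (2/3) × 0.002157 = 0.001438 mol
m(Al) = 0.001438 × 26.98 = 0.03880 g

0.0388 g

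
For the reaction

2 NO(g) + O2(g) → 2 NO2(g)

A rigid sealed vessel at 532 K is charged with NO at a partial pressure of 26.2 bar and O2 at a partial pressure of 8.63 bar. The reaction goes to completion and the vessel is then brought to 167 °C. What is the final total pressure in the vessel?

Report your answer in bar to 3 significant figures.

At constant V, partial pressures at 532 K are proportional to moles, so apply stoichiometry directly to pressures.
P(O2) required for 26.2 bar of NO = (1/2) × 26.2 = 13.10 bar; available 8.63 bar, so O2 is limiting.
P(NO) remaining = 26.2 − (2/1) × 8.63 = 8.940 bar
P(gaseous products) = (2)/1 × 8.63 = 17.26 bar
P_total at 532 K = 8.940 + 17.26 = 26.20 bar
Scaling to 167 °C: P = 26.20 × 440.15/532 = 21.68 bar

21.7 bar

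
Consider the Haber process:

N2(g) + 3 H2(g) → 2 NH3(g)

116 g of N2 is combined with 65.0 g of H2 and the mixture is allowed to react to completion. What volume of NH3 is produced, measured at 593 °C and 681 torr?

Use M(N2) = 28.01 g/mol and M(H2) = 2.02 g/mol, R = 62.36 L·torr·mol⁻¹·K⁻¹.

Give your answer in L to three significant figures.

n(N2) = 116 / 28.01 = 4.141 mol
n(H2) = 65.0 / 2.02 = 32.18 mol
For 4.141 mol N2, stoichiometry requires (3/1) × 4.141 = 12.42 mol H2; 32.18 mol is available, so N2 is limiting.
n(NH3) = (2/1) × 4.141 = 8.282 mol
V(NH3) = nRT/P = 8.282 × 62.36 × 866.15 / 681 = 656.9 L

657 L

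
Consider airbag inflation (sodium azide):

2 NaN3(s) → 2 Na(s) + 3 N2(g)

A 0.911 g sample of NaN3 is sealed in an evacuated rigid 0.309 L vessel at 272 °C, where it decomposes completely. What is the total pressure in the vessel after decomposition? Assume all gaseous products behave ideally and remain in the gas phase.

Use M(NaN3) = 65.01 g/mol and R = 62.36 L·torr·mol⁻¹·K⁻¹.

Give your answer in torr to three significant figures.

n(NaN3) = 0.911 / 65.01 = 0.01401 mol
n(gas produced) = (3/2) × 0.01401 = 0.02101 mol
P = nRT/V = 0.02101 × 62.36 × 545.15 / 0.309 = 2311 torr

2310 torr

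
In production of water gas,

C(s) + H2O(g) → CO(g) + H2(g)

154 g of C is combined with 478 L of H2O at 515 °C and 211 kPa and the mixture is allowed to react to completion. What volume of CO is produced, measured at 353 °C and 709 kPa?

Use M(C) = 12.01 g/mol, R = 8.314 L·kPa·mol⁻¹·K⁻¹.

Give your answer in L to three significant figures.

94.1 L

n(C) = 154 / 12.01 = 12.82 mol
n(H2O) = PV/RT = (211 × 478) / (8.314 × 788.15) = 15.39 mol
For 12.82 mol C, stoichiometry requires (1/1) × 12.82 = 12.82 mol H2O; 15.39 mol is available, so C is limiting.
n(CO) = (1/1) × 12.82 = 12.82 mol
V(CO) = nRT/P = 12.82 × 8.314 × 626.15 / 709 = 94.13 L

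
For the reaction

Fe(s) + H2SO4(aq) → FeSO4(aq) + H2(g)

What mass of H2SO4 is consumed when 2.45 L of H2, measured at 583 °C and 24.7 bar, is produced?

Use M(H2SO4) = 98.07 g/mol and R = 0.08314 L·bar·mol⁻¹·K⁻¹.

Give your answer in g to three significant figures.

n(H2) = PV/RT = (24.7 × 2.45) / (0.08314 × 856.15) = 0.8502 mol
n(H2SO4) = (1/1) × 0.8502 = 0.8502 mol
m(H2SO4) = 0.8502 × 98.07 = 83.38 g

83.4 g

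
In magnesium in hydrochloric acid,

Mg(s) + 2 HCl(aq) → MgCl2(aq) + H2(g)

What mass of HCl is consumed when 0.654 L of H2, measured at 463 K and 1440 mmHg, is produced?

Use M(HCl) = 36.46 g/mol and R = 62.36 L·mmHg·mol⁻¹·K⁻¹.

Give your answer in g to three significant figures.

n(H2) = PV/RT = (1440 × 0.654) / (62.36 × 463) = 0.03262 mol
n(HCl) = (2/1) × 0.03262 = 0.06524 mol
m(HCl) = 0.06524 × 36.46 = 2.379 g

2.38 g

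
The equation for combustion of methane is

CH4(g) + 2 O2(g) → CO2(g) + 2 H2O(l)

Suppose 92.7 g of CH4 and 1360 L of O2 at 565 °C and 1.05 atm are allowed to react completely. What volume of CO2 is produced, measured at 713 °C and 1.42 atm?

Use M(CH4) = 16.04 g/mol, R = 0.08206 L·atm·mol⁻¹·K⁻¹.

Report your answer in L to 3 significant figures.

329 L

n(CH4) = 92.7 / 16.04 = 5.779 mol
n(O2) = PV/RT = (1.05 × 1360) / (0.08206 × 838.15) = 20.76 mol
For 5.779 mol CH4, stoichiometry requires (2/1) × 5.779 = 11.56 mol O2; 20.76 mol is available, so CH4 is limiting.
n(CO2) = (1/1) × 5.779 = 5.779 mol
V(CO2) = nRT/P = 5.779 × 0.08206 × 986.15 / 1.42 = 329.3 L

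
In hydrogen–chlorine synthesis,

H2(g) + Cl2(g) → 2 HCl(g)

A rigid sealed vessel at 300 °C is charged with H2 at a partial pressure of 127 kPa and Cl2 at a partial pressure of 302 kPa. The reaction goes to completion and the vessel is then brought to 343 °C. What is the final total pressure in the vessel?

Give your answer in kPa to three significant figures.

Because the vessel is rigid and T is held at 300 °C, work the stoichiometry in partial pressures (P_i = n_iRT/V).
P(Cl2) required for 127 kPa of H2 = (1/1) × 127 = 127.0 kPa; available 302 kPa, so H2 is limiting.
P(Cl2) remaining = 302 − (1/1) × 127 = 175.0 kPa
P(gaseous products) = (2)/1 × 127 = 254.0 kPa
P_total at 300 °C = 175.0 + 254.0 = 429.0 kPa
Scaling to 343 °C: P = 429.0 × 616.15/573.15 = 461.2 kPa

461 kPa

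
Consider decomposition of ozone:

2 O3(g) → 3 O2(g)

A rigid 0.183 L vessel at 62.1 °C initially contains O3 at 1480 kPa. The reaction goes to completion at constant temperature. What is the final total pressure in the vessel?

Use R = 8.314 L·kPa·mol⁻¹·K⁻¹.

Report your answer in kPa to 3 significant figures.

2220 kPa

Since T and V are fixed, P_final/P_initial = n_final/n_initial = 3/2.
P_final = (3/2) × 1480 = 2220 kPa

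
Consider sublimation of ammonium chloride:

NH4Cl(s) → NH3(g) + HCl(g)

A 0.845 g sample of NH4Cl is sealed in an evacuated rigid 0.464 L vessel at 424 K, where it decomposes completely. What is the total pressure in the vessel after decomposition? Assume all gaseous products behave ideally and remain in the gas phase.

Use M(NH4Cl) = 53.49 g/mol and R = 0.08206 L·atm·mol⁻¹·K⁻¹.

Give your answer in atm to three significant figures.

2.37 atm

n(NH4Cl) = 0.845 / 53.49 = 0.01580 mol
n(gas produced) = (2/1) × 0.01580 = 0.03160 mol
P = nRT/V = 0.03160 × 0.08206 × 424 / 0.464 = 2.370 atm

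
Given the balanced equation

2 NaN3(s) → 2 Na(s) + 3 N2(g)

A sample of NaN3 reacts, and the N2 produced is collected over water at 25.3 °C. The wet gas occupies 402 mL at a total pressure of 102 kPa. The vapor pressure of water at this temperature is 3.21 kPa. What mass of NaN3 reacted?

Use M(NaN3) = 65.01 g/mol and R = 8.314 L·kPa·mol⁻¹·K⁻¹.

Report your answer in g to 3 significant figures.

P(N2) = 102 − 3.21 = 98.79 kPa
n(N2) = PV/RT = (98.79 × 0.4020) / (8.314 × 298.45) = 0.01601 mol
n(NaN3) = (2/3) × 0.01601 = 0.01067 mol
m(NaN3) = 0.01067 × 65.01 = 0.6937 g

0.694 g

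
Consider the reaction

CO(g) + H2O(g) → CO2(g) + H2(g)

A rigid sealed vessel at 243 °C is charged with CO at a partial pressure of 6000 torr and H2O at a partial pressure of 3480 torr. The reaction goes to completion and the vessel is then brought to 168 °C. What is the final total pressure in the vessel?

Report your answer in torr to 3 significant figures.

Because the vessel is rigid and T is held at 243 °C, work the stoichiometry in partial pressures (P_i = n_iRT/V).
P(H2O) required for 6000 torr of CO = (1/1) × 6000 = 6000 torr; available 3480 torr, so H2O is limiting.
P(CO) remaining = 6000 − (1/1) × 3480 = 2520 torr
P(gaseous products) = (1+1)/1 × 3480 = 6960 torr
P_total at 243 °C = 2520 + 6960 = 9480 torr
Scaling to 168 °C: P = 9480 × 441.15/516.15 = 8102 torr

8100 torr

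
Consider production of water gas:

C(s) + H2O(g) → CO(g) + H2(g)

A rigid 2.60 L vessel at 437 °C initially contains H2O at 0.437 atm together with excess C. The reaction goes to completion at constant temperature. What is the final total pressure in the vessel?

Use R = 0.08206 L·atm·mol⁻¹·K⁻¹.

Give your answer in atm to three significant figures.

Rigid vessel, constant T ⇒ P scales with total gas moles (1 → 2).
P_final = (2/1) × 0.437 = 0.8740 atm

0.874 atm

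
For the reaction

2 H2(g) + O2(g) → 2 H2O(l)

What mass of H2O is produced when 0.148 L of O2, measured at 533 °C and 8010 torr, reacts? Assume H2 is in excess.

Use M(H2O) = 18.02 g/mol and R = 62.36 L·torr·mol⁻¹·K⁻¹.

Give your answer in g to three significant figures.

0.850 g

n(O2) = PV/RT = (8010 × 0.148) / (62.36 × 806.15) = 0.02358 mol
n(H2O) = (2/1) × 0.02358 = 0.04716 mol
m(H2O) = 0.04716 × 18.02 = 0.8498 g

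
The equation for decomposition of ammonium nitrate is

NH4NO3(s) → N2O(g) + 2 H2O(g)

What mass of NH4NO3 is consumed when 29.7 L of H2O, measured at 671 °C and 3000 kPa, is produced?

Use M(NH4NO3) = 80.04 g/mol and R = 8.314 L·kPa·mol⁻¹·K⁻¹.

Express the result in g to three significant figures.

454 g

n(H2O) = PV/RT = (3000 × 29.7) / (8.314 × 944.15) = 11.35 mol
n(NH4NO3) = (1/2) × 11.35 = 5.675 mol
m(NH4NO3) = 5.675 × 80.04 = 454.2 g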